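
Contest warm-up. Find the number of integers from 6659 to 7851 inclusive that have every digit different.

The integers in [6659, 7851] that have every digit different: 6701, 6702, 6703, 6704, 6705, 6708, …, 7850, 7851.
597 qualify.

597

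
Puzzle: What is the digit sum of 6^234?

6^234 = 122290463141890234936622223366471428166726768856025957367925973874712511409937880860209174311910168111692973704030362773980406107378194861484274745612176679386471423840878720446365696
Sum of its 183 digits: 819.

819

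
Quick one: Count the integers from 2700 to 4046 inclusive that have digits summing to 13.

The integers in [2700, 4046] that have digits summing to 13: 2704, 2713, 2722, 2731, 2740, 2803, …, 4036, 4045.
80 qualify.

80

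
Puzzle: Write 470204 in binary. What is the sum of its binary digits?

470204 in base 2 is 1110010110010111100.
Digit sum: 1+1+1+0+0+1+0+1+1+0+0+1+0+1+1+1+1+0+0 = 11.

11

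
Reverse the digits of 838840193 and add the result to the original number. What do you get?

1229889031

Reverse of 838840193 is 391048838.
838840193 + 391048838 = 1229889031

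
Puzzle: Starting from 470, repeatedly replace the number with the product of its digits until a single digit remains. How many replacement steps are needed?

1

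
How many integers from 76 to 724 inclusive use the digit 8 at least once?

128

The integers in [76, 724] that use the digit 8 at least once: 78, 80, 81, 82, 83, 84, …, 708, 718.
128 qualify.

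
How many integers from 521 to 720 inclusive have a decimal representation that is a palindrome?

20

The integers in [521, 720] that have a decimal representation that is a palindrome: 525, 535, 545, 555, 565, 575, …, 707, 717.
20 qualify.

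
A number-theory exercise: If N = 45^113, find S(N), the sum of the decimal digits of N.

882

45^113 = 6501507331384186211829997759329448919920662985671127954398429666147781589612754304801316644132187018934814613148304476515133840198745748924769841288473504192779728327877819538116455078125
Sum of its 187 digits: 882.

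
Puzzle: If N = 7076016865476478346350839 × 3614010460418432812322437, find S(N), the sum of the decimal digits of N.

7076016865476478346350839 × 3614010460418432812322437 = 25572798969929243264737753180150270749891593474643
Sum of its 50 digits: 249.

249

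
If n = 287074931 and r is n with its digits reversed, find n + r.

Reverse of 287074931 is 139470782.
287074931 + 139470782 = 426545713

426545713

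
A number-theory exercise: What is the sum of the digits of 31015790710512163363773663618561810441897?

165

3+1+0+1+5+7+9+0+7+1+0+5+1+2+1+6+3+3+6+3+7+7+3+6+6+3+6+1+8+5+6+1+8+1+0+4+4+1+8+9+7 = 165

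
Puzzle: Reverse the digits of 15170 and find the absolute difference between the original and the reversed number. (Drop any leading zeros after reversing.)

8019

Reverse of 15170 is 7151.
|15170 − 7151| = 8019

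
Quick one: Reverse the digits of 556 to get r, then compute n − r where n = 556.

-99

Reverse of 556 is 655.
556 − 655 = -99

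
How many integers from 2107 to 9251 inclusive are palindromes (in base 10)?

72

The integers in [2107, 9251] that are palindromes (in base 10): 2112, 2222, 2332, 2442, 2552, 2662, …, 9119, 9229.
72 qualify.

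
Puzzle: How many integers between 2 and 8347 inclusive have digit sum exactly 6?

84

The integers in [2, 8347] that have digit sum exactly 6: 6, 15, 24, 33, 42, 51, …, 5100, 6000.
84 qualify.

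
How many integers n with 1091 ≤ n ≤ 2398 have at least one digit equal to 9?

336

The integers in [1091, 2398] that have at least one digit equal to 9: 1091, 1092, 1093, 1094, 1095, 1096, …, 2397, 2398.
336 qualify.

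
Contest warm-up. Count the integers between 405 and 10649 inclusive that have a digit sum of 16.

659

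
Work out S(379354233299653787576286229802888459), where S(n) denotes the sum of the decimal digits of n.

194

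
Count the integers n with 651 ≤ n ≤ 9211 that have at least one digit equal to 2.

3009

The integers in [651, 9211] that have at least one digit equal to 2: 652, 662, 672, 682, 692, 702, …, 9210, 9211.
3009 qualify.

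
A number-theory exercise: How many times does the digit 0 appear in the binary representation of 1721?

1721 in base 2 is 11010111001.
The digit 0 appears 4 times.

4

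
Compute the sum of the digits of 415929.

30

4+1+5+9+2+9 = 30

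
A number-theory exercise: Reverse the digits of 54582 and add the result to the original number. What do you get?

Reverse of 54582 is 28545.
54582 + 28545 = 83127

83127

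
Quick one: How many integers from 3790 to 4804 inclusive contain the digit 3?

444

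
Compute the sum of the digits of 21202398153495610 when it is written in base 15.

86

21202398153495610 in base 15 is AD633075A702AA.
Digit sum: 10+13+6+3+3+0+7+5+10+7+0+2+10+10 = 86.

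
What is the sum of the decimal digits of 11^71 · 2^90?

419

11^71 · 2^90 = 107542531659838803400310137048585308423035185097440482960077425211509368966676400651773082409069707264
Sum of its 102 digits: 419.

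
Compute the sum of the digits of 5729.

5+7+2+9 = 23

23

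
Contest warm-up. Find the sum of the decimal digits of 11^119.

581

11^119 = 8428097165257278361683691499472167805427945590645185249985888911620372494740724269768850821680803758000546002962963126332291
Sum of its 124 digits: 581.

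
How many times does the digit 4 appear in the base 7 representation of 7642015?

7642015 in base 7 is 121645633.
The digit 4 appears 1 time.

1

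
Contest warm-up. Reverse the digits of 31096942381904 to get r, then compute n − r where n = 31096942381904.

Reverse of 31096942381904 is 40918324969013.
31096942381904 − 40918324969013 = -9821382587109

-9821382587109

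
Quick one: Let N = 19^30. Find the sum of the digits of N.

163

19^30 = 230466617897195215045509519405933293401
Sum of its 39 digits: 163.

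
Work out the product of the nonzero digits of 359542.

3×5×9×5×4×2 = 5400

5400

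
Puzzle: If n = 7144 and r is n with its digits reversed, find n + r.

11561

Reverse of 7144 is 4417.
7144 + 4417 = 11561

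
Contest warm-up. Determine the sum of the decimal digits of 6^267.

6^267 = 5839610118748173384042916438012884343190456918632681597802191859555588085975213774292841045426132080312269934436602736781280813491693061209618278521853125725880871633364312533867616872931869252751252296564736
Sum of its 208 digits: 927.

927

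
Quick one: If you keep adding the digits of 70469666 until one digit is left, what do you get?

7+0+4+6+9+6+6+6 = 44
4+4 = 8
(Equivalently, 70469666 mod 9 = 8.)

8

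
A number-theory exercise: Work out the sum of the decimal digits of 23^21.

152

23^21 = 39471584120695485887249589623
Sum of its 29 digits: 152.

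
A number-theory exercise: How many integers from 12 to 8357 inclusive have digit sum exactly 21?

470

The integers in [12, 8357] that have digit sum exactly 21: 399, 489, 498, 579, 588, 597, …, 8346, 8355.
470 qualify.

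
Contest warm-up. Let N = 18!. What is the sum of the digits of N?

18! = 6402373705728000
Sum of its 16 digits: 54.

54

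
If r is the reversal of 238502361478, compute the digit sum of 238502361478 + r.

Reversal of 238502361478 is 874163205832; 238502361478 + 874163205832 = 1112665567310.
Digit sum of 1112665567310: 1+1+1+2+6+6+5+5+6+7+3+1+0 = 44.

44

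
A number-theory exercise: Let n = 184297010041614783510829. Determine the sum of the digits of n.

1+8+4+2+9+7+0+1+0+0+4+1+6+1+4+7+8+3+5+1+0+8+2+9 = 91

91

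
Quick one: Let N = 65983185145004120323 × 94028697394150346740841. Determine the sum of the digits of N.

65983185145004120323 × 94028697394150346740841 = 6204312949101788797571392193746079262211643
Sum of its 43 digits: 188.

188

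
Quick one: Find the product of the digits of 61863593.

6×1×8×6×3×5×9×3 = 116640

116640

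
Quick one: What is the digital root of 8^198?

The digital root of n equals n mod 9 (or 9 when 9 | n), so we need 8^198 mod 9.
8^198 ≡ 1 (mod 9), so the digital root is 1.

1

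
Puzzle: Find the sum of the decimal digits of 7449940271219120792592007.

103

7+4+4+9+9+4+0+2+7+1+2+1+9+1+2+0+7+9+2+5+9+2+0+0+7 = 103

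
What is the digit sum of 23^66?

23^66 = 748233549237974650065756844797564034410647793858453279309526582999549343822862485852214289
Sum of its 90 digits: 451.

451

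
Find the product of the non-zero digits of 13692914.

11664

1×3×6×9×2×9×1×4 = 11664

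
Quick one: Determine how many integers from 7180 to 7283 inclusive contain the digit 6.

19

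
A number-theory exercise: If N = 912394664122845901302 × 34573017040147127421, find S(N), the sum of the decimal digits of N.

180

912394664122845901302 × 34573017040147127421 = 31544236270058466272874759730718983802142
Sum of its 41 digits: 180.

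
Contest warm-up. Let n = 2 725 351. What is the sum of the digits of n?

2+7+2+5+3+5+1 = 25

25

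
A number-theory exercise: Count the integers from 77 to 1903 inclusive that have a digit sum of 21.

The integers in [77, 1903] that have a digit sum of 21: 399, 489, 498, 579, 588, 597, …, 1884, 1893.
56 qualify.

56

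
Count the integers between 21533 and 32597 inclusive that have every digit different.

The integers in [21533, 32597] that have every digit different: 21534, 21536, 21537, 21538, 21539, 21540, …, 32596, 32597.
3394 qualify.

3394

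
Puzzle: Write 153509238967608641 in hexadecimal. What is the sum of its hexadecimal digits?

153509238967608641 in base 16 is 2215FD6EA67A541.
Digit sum: 2+2+1+5+15+13+6+14+10+6+7+10+5+4+1 = 101.

101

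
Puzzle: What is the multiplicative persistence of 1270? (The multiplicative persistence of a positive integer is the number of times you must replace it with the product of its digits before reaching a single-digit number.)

1

1270 → 0 (1 step)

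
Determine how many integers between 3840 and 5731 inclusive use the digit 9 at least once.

522

The integers in [3840, 5731] that use the digit 9 at least once: 3849, 3859, 3869, 3879, 3889, 3890, …, 5719, 5729.
522 qualify.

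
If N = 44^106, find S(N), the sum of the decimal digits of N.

44^106 = 1606880970087957531086823112357075230148136188048318459891629462863727947365354926157041224747277378888881105253625963208215834071137422286937691154864903190200292869832441856
Sum of its 175 digits: 784.

784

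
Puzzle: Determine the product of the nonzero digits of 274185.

2×7×4×1×8×5 = 2240

2240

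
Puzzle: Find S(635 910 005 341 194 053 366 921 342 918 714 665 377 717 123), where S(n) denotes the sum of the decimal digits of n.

6+3+5+9+1+0+0+0+5+3+4+1+1+9+4+0+5+3+3+6+6+9+2+1+3+4+2+9+1+8+7+1+4+6+6+5+3+7+7+7+1+7+1+2+3 = 180

180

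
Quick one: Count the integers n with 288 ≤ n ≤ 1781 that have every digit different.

The integers in [288, 1781] that have every digit different: 289, 290, 291, 293, 294, 295, …, 1769, 1780.
892 qualify.

892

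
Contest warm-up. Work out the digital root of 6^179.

9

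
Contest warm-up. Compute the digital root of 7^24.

1

The digital root of n equals n mod 9 (or 9 when 9 | n), so we need 7^24 mod 9.
7^24 ≡ 1 (mod 9), so the digital root is 1.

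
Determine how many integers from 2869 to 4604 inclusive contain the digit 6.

The integers in [2869, 4604] that contain the digit 6: 2869, 2876, 2886, 2896, 2906, 2916, …, 4603, 4604.
413 qualify.

413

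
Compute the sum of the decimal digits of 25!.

25! = 15511210043330985984000000
Sum of its 26 digits: 72.

72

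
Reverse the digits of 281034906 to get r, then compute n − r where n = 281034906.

-328395276

Reverse of 281034906 is 609430182.
281034906 − 609430182 = -328395276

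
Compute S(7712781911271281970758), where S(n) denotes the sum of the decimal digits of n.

7+7+1+2+7+8+1+9+1+1+2+7+1+2+8+1+9+7+0+7+5+8 = 101

101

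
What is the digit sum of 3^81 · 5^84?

477

3^81 · 5^84 = 22924612135444619190896847408874515282658665995750197383155899455431381284142844378948211669921875
Sum of its 98 digits: 477.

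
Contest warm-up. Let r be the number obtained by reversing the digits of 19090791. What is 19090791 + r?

Reverse of 19090791 is 19709091.
19090791 + 19709091 = 38799882

38799882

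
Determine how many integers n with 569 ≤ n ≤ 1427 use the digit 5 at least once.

The integers in [569, 1427] that use the digit 5 at least once: 569, 570, 571, 572, 573, 574, …, 1415, 1425.
186 qualify.

186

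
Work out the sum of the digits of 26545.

2+6+5+4+5 = 22

22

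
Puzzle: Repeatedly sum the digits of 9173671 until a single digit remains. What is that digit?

9+1+7+3+6+7+1 = 34
3+4 = 7

7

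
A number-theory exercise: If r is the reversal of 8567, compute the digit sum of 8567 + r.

16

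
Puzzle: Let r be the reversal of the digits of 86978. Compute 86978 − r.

-990

Reverse of 86978 is 87968.
86978 − 87968 = -990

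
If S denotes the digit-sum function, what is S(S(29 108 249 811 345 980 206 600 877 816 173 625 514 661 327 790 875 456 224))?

9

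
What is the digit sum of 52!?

279

52! = 80658175170943878571660636856403766975289505440883277824000000000000
Sum of its 68 digits: 279.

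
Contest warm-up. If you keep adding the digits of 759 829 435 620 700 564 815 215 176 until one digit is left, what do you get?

7+5+9+8+2+9+4+3+5+6+2+0+7+0+0+5+6+4+8+1+5+2+1+5+1+7+6 = 118
1+1+8 = 10
1+0 = 1

1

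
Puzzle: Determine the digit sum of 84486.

8+4+4+8+6 = 30

30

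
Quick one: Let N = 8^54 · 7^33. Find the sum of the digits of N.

8^54 · 7^33 = 45195439918189430862314412600573502735436248704324241716838661117741186940928
Sum of its 77 digits: 325.

325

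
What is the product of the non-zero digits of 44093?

4×4×9×3 = 432

432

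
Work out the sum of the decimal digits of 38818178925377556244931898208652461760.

188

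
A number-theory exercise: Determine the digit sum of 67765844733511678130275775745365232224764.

187

6+7+7+6+5+8+4+4+7+3+3+5+1+1+6+7+8+1+3+0+2+7+5+7+7+5+7+4+5+3+6+5+2+3+2+2+2+4+7+6+4 = 187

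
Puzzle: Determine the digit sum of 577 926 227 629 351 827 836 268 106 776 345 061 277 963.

5+7+7+9+2+6+2+2+7+6+2+9+3+5+1+8+2+7+8+3+6+2+6+8+1+0+6+7+7+6+3+4+5+0+6+1+2+7+7+9+6+3 = 203

203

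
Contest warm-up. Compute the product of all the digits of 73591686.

272160

7×3×5×9×1×6×8×6 = 272160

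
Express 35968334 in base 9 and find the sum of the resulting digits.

35968334 in base 9 is 74611245.
Digit sum: 7+4+6+1+1+2+4+5 = 30.

30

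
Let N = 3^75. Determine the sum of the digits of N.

3^75 = 608266787713357709119683992618861307
Sum of its 36 digits: 180.

180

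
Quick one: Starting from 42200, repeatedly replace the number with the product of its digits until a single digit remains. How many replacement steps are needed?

1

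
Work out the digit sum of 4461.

15

4+4+6+1 = 15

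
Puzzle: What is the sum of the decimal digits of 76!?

441

76! = 1885494701666050254987932260861146558230394535379329335672487982961844043495537923117729972224000000000000000000
Sum of its 112 digits: 441.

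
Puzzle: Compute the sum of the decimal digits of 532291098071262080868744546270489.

5+3+2+2+9+1+0+9+8+0+7+1+2+6+2+0+8+0+8+6+8+7+4+4+5+4+6+2+7+0+4+8+9 = 147

147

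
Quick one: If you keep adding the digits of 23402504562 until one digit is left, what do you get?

6

2+3+4+0+2+5+0+4+5+6+2 = 33
3+3 = 6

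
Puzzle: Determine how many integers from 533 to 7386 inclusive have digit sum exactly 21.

391

The integers in [533, 7386] that have digit sum exactly 21: 579, 588, 597, 669, 678, 687, …, 7374, 7383.
391 qualify.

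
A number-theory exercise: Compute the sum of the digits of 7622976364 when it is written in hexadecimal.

7622976364 in base 16 is 1C65D636C.
Digit sum: 1+12+6+5+13+6+3+6+12 = 64.

64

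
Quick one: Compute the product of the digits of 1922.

36

1×9×2×2 = 36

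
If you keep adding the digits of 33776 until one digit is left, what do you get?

8

3+3+7+7+6 = 26
2+6 = 8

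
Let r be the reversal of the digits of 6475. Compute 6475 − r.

Reverse of 6475 is 5746.
6475 − 5746 = 729

729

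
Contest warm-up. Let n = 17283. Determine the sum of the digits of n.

21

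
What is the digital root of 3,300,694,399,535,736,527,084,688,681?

3+3+0+0+6+9+4+3+9+9+5+3+5+7+3+6+5+2+7+0+8+4+6+8+8+6+8+1 = 138
1+3+8 = 12
1+2 = 3

3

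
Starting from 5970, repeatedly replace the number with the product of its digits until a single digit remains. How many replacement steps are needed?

1

5970 → 0 (1 step)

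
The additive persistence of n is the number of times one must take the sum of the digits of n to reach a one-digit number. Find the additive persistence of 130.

1

130 → 4 (1 step)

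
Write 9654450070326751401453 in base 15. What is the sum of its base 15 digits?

9654450070326751401453 in base 15 is 67EC6E831835ADD38A3.
Digit sum: 6+7+14+12+6+14+8+3+1+8+3+5+10+13+13+3+8+10+3 = 147.

147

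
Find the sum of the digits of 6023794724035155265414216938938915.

149

6+0+2+3+7+9+4+7+2+4+0+3+5+1+5+5+2+6+5+4+1+4+2+1+6+9+3+8+9+3+8+9+1+5 = 149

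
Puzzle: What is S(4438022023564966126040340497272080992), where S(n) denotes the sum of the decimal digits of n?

4+4+3+8+0+2+2+0+2+3+5+6+4+9+6+6+1+2+6+0+4+0+3+4+0+4+9+7+2+7+2+0+8+0+9+9+2 = 143

143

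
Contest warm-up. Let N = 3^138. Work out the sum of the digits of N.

306

3^138 = 696198609130885597695136021593547814689632716312296141651066450089
Sum of its 66 digits: 306.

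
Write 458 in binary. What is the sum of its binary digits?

458 in base 2 is 111001010.
Digit sum: 1+1+1+0+0+1+0+1+0 = 5.

5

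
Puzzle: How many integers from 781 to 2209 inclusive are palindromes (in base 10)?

The integers in [781, 2209] that are palindromes (in base 10): 787, 797, 808, 818, 828, 838, …, 2002, 2112.
34 qualify.

34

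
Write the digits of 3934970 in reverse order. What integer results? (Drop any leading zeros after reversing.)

794393

Reversing 3934970 gives 794393.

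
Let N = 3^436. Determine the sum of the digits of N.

918

3^436 = 10589295258050997769409412448959395423874060901346690216568025941119919079549252641907734264438332383306691305079105409576787390198372654633034649262614609427710619620978938200171472803071880560552720633647121
Sum of its 209 digits: 918.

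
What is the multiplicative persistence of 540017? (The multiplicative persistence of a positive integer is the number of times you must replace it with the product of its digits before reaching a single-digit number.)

1

540017 → 0 (1 step)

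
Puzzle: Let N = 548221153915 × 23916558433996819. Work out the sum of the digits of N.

118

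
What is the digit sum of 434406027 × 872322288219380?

114

434406027 × 872322288219380 = 378942059488929770203260
Sum of its 24 digits: 114.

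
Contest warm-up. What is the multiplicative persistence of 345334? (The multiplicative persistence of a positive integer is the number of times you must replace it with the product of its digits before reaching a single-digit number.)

2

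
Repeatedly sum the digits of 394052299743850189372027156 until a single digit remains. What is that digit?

3+9+4+0+5+2+2+9+9+7+4+3+8+5+0+1+8+9+3+7+2+0+2+7+1+5+6 = 121
1+2+1 = 4

4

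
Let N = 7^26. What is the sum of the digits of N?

7^26 = 9387480337647754305649
Sum of its 22 digits: 112.

112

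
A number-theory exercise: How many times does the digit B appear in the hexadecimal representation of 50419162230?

2

50419162230 in base 16 is BBD375C76.
The digit B appears 2 times.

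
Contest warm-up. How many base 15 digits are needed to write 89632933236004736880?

17

89632933236004736880 in base 15 is D9A57144B024037C0, which has 17 digits.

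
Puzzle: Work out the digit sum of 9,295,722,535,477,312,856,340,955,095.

132

9+2+9+5+7+2+2+5+3+5+4+7+7+3+1+2+8+5+6+3+4+0+9+5+5+0+9+5 = 132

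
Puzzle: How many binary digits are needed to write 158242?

158242 in base 2 is 100110101000100010, which has 18 digits.

18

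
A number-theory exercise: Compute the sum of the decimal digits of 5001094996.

43

5+0+0+1+0+9+4+9+9+6 = 43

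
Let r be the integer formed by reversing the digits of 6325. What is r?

5236

Reversing 6325 gives 5236.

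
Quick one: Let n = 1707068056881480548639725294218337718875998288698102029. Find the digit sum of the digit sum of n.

13

First digit sum: 274.
2+7+4 = 13.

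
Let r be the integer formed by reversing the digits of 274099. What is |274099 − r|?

Reverse of 274099 is 990472.
|274099 − 990472| = 716373

716373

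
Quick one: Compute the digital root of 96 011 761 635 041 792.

9+6+0+1+1+7+6+1+6+3+5+0+4+1+7+9+2 = 68
6+8 = 14
1+4 = 5

5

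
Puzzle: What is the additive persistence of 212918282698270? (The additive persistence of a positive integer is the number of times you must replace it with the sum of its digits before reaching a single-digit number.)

212918282698270 → 67 → 13 → 4 (3 steps)

3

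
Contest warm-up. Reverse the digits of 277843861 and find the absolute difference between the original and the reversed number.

109495089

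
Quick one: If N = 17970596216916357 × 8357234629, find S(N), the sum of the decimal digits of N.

17970596216916357 × 8357234629 = 150184489007789774316926553
Sum of its 27 digits: 129.

129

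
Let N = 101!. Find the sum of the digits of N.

639

101! = 9425947759838359420851623124482936749562312794702543768327889353416977599316221476503087861591808346911623490003549599583369706302603264000000000000000000000000
Sum of its 160 digits: 639.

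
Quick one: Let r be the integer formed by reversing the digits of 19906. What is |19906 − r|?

Reverse of 19906 is 60991.
|19906 − 60991| = 41085

41085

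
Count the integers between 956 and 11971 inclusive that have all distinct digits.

The integers in [956, 11971] that have all distinct digits: 956, 957, 958, 960, 961, 962, …, 10986, 10987.
4899 qualify.

4899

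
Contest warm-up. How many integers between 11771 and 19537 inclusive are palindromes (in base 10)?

The integers in [11771, 19537] that are palindromes (in base 10): 11811, 11911, 12021, 12121, 12221, 12321, …, 19391, 19491.
77 qualify.

77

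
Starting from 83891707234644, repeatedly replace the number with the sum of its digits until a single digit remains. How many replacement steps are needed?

83891707234644 → 66 → 12 → 3 (3 steps)

3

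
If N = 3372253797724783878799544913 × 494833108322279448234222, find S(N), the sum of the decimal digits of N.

234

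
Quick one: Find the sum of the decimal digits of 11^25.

11^25 = 108347059433883722041830251
Sum of its 27 digits: 101.

101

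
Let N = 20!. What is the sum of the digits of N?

54

20! = 2432902008176640000
Sum of its 19 digits: 54.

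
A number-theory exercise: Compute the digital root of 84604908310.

7

8+4+6+0+4+9+0+8+3+1+0 = 43
4+3 = 7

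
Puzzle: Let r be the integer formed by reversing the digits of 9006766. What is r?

Reversing 9006766 gives 6676009.

6676009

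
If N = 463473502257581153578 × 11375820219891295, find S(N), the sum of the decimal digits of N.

463473502257581153578 × 11375820219891295 = 5272391238365625448100627387860303510
Sum of its 37 digits: 145.

145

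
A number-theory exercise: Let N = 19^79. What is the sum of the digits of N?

19^79 = 105083486919184559783716879606324584796844551178384677533033827908602127625096227646841739567639241179
Sum of its 102 digits: 496.

496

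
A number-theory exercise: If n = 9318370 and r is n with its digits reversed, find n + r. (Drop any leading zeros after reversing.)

10056509

Reverse of 9318370 is 738139.
9318370 + 738139 = 10056509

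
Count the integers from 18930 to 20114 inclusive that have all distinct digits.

The integers in [18930, 20114] that have all distinct digits: 18930, 18932, 18934, 18935, 18936, 18937, …, 19875, 19876.
366 qualify.

366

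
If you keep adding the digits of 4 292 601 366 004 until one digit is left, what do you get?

7

4+2+9+2+6+0+1+3+6+6+0+0+4 = 43
4+3 = 7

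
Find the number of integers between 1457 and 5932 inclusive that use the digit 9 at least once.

1207

The integers in [1457, 5932] that use the digit 9 at least once: 1459, 1469, 1479, 1489, 1490, 1491, …, 5931, 5932.
1207 qualify.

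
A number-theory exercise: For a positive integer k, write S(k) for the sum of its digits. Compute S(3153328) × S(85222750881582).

1575

S(3153328) = 3+1+5+3+3+2+8 = 25.
S(85222750881582) = 8+5+2+2+2+7+5+0+8+8+1+5+8+2 = 63.
25 · 63 = 1575.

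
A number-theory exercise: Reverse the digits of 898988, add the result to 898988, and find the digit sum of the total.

Reversal of 898988 is 889898; 898988 + 889898 = 1788886.
Digit sum of 1788886: 1+7+8+8+8+8+6 = 46.

46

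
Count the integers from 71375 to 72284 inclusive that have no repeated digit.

The integers in [71375, 72284] that have no repeated digit: 71380, 71382, 71384, 71385, 71386, 71389, …, 72196, 72198.
306 qualify.

306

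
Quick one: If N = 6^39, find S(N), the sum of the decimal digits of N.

162

6^39 = 2227915756473955677973140996096
Sum of its 31 digits: 162.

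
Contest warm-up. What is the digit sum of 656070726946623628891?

6+5+6+0+7+0+7+2+6+9+4+6+6+2+3+6+2+8+8+9+1 = 103

103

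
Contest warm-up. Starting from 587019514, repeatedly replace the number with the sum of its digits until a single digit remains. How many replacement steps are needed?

2

587019514 → 40 → 4 (2 steps)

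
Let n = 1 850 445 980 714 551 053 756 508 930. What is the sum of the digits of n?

118

1+8+5+0+4+4+5+9+8+0+7+1+4+5+5+1+0+5+3+7+5+6+5+0+8+9+3+0 = 118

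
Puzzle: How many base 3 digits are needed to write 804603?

13

804603 in base 3 is 1111212201010, which has 13 digits.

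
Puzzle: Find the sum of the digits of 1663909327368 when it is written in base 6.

33

1663909327368 in base 6 is 3312220035255000.
Digit sum: 3+3+1+2+2+2+0+0+3+5+2+5+5+0+0+0 = 33.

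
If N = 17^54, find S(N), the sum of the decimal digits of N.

325

17^54 = 2781261054089634417978685260068829533776361098661640987380359813729
Sum of its 67 digits: 325.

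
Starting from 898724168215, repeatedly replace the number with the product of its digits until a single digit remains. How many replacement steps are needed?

2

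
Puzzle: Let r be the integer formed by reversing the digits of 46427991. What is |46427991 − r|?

Reverse of 46427991 is 19972464.
|46427991 − 19972464| = 26455527

26455527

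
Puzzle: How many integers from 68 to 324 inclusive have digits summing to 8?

20

The integers in [68, 324] that have digits summing to 8: 71, 80, 107, 116, 125, 134, …, 314, 323.
20 qualify.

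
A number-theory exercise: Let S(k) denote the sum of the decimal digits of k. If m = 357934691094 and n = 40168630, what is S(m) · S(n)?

1680

S(357934691094) = 3+5+7+9+3+4+6+9+1+0+9+4 = 60.
S(40168630) = 4+0+1+6+8+6+3+0 = 28.
60 · 28 = 1680.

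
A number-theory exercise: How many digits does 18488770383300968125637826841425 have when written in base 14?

28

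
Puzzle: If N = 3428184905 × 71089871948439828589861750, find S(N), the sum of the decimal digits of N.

3428184905 × 71089871948439828589861750 = 243709225912024358672551487386883750
Sum of its 36 digits: 161.

161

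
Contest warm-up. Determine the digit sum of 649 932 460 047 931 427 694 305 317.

118

6+4+9+9+3+2+4+6+0+0+4+7+9+3+1+4+2+7+6+9+4+3+0+5+3+1+7 = 118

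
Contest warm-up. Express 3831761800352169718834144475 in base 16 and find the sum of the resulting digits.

155

3831761800352169718834144475 in base 16 is C618F1F6B60633088E224DB.
Digit sum: 12+6+1+8+15+1+15+6+11+6+0+6+3+3+0+8+8+14+2+2+4+13+11 = 155.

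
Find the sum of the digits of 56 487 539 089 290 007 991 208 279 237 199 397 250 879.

210

5+6+4+8+7+5+3+9+0+8+9+2+9+0+0+0+7+9+9+1+2+0+8+2+7+9+2+3+7+1+9+9+3+9+7+2+5+0+8+7+9 = 210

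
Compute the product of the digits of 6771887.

131712

6×7×7×1×8×8×7 = 131712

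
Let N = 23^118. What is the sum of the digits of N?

23^118 = 48293051720242570954096115318066854335789461187727803361066080588034653629555269945892572349338583627396888415535500325619617849035375272759687989878984609544369
Sum of its 161 digits: 787.

787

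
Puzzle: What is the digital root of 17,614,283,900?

1+7+6+1+4+2+8+3+9+0+0 = 41
4+1 = 5
(Equivalently, 17,614,283,900 mod 9 = 5.)

5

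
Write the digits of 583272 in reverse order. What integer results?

Reversing 583272 gives 272385.

272385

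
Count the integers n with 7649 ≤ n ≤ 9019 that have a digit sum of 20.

The integers in [7649, 9019] that have a digit sum of 20: 7652, 7661, 7670, 7706, 7715, 7724, …, 8921, 8930.
94 qualify.

94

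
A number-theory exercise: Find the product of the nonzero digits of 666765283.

6×6×6×7×6×5×2×8×3 = 2177280

2177280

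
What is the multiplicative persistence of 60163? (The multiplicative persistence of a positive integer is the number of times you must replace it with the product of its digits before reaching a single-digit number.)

1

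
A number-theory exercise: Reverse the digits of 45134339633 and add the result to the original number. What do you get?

Reverse of 45134339633 is 33693343154.
45134339633 + 33693343154 = 78827682787

78827682787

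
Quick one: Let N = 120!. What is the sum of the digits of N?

120! = 6689502913449127057588118054090372586752746333138029810295671352301633557244962989366874165271984981308157637893214090552534408589408121859898481114389650005964960521256960000000000000000000000000000
Sum of its 199 digits: 783.

783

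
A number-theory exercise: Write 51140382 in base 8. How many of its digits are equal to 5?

1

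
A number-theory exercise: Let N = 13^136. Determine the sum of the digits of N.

13^136 = 31354213678733635911164650912479057287232380108133268143361865784085839771102774695632601950948771908816812831552943801338010611629529997455360988164641
Sum of its 152 digits: 670.

670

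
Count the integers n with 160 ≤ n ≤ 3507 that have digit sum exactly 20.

156

The integers in [160, 3507] that have digit sum exactly 20: 299, 389, 398, 479, 488, 497, …, 3485, 3494.
156 qualify.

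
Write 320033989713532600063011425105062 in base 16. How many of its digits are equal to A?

2

320033989713532600063011425105062 in base 16 is FC76597A626C7FC2242FB4834A6.
The digit A appears 2 times.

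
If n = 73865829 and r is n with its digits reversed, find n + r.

166722666

Reverse of 73865829 is 92856837.
73865829 + 92856837 = 166722666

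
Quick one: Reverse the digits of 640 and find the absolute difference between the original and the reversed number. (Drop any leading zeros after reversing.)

Reverse of 640 is 46.
|640 − 46| = 594

594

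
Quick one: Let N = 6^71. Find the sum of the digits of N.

279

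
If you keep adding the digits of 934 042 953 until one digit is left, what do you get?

3

9+3+4+0+4+2+9+5+3 = 39
3+9 = 12
1+2 = 3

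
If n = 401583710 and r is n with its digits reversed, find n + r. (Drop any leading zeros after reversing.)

418968814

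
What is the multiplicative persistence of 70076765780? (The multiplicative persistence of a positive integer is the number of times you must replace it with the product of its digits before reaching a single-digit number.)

70076765780 → 0 (1 step)

1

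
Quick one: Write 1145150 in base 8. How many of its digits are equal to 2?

1

1145150 in base 8 is 4274476.
The digit 2 appears 1 time.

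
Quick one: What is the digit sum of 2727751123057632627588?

96

2+7+2+7+7+5+1+1+2+3+0+5+7+6+3+2+6+2+7+5+8+8 = 96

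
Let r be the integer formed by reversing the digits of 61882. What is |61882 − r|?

33066

Reverse of 61882 is 28816.
|61882 − 28816| = 33066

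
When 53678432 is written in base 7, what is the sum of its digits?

26

53678432 in base 7 is 1221154613.
Digit sum: 1+2+2+1+1+5+4+6+1+3 = 26.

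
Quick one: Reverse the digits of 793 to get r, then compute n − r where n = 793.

396

Reverse of 793 is 397.
793 − 397 = 396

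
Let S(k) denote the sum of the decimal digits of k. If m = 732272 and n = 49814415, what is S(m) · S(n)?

828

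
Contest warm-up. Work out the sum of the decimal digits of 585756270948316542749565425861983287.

186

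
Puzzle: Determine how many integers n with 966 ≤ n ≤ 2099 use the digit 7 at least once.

303

The integers in [966, 2099] that use the digit 7 at least once: 967, 970, 971, 972, 973, 974, …, 2087, 2097.
303 qualify.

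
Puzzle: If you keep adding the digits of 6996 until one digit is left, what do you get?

6+9+9+6 = 30
3+0 = 3
(Equivalently, 6996 mod 9 = 3.)

3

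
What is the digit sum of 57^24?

180

57^24 = 1383555343921576970686857174303757103336001
Sum of its 43 digits: 180.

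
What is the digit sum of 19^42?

19^42 = 510095203738582479622335815880298130716653502143703561
Sum of its 54 digits: 217.

217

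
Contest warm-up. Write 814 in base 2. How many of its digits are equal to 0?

814 in base 2 is 1100101110.
The digit 0 appears 4 times.

4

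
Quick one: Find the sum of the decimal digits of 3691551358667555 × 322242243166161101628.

3691551358667555 × 322242243166161101628 = 1189573790580122654998406085021279540
Sum of its 37 digits: 162.

162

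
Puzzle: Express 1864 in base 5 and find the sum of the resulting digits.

1864 in base 5 is 24424.
Digit sum: 2+4+4+2+4 = 16.

16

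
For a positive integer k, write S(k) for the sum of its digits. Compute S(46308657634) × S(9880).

S(46308657634) = 4+6+3+0+8+6+5+7+6+3+4 = 52.
S(9880) = 9+8+8+0 = 25.
52 · 25 = 1300.

1300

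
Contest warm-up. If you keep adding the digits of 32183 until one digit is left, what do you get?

8

3+2+1+8+3 = 17
1+7 = 8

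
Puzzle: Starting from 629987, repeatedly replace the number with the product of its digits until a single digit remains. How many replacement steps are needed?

629987 → 54432 → 480 → 0 (3 steps)

3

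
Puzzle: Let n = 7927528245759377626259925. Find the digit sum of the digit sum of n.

First digit sum: 135.
1+3+5 = 9.

9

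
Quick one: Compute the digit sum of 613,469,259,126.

54

6+1+3+4+6+9+2+5+9+1+2+6 = 54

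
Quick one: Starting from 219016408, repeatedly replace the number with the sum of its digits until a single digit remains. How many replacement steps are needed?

219016408 → 31 → 4 (2 steps)

2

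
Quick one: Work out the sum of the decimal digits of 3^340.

738

3^340 = 1664280806589814803858571371708626691451909331385734291010900950997276297957762658553727546535190828834204613885667545045874010453464713005017905547836267732294801
Sum of its 163 digits: 738.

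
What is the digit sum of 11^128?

553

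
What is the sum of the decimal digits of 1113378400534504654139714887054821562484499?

183

1+1+1+3+3+7+8+4+0+0+5+3+4+5+0+4+6+5+4+1+3+9+7+1+4+8+8+7+0+5+4+8+2+1+5+6+2+4+8+4+4+9+9 = 183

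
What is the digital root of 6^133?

9

The digital root of n equals n mod 9 (or 9 when 9 | n), so we need 6^133 mod 9.
6^133 ≡ 0 (mod 9), so the digital root is 9.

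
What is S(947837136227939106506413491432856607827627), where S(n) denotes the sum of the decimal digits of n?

9+4+7+8+3+7+1+3+6+2+2+7+9+3+9+1+0+6+5+0+6+4+1+3+4+9+1+4+3+2+8+5+6+6+0+7+8+2+7+6+2+7 = 193

193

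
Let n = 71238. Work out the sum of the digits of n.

7+1+2+3+8 = 21

21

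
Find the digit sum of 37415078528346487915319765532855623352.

3+7+4+1+5+0+7+8+5+2+8+3+4+6+4+8+7+9+1+5+3+1+9+7+6+5+5+3+2+8+5+5+6+2+3+3+5+2 = 177

177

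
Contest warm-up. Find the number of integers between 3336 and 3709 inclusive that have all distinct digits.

175

The integers in [3336, 3709] that have all distinct digits: 3401, 3402, 3405, 3406, 3407, 3408, …, 3708, 3709.
175 qualify.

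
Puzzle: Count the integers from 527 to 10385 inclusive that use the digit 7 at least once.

3416

The integers in [527, 10385] that use the digit 7 at least once: 527, 537, 547, 557, 567, 570, …, 10378, 10379.
3416 qualify.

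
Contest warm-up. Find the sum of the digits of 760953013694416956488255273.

128

7+6+0+9+5+3+0+1+3+6+9+4+4+1+6+9+5+6+4+8+8+2+5+5+2+7+3 = 128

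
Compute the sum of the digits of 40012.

7

4+0+0+1+2 = 7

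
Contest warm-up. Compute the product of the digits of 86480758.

0

8×6×4×8×0×7×5×8 = 0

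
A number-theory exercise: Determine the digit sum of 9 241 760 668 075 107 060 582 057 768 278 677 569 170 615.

200

9+2+4+1+7+6+0+6+6+8+0+7+5+1+0+7+0+6+0+5+8+2+0+5+7+7+6+8+2+7+8+6+7+7+5+6+9+1+7+0+6+1+5 = 200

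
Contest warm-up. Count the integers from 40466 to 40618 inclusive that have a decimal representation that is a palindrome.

The integers in [40466, 40618] that have a decimal representation that is a palindrome: 40504, 40604.
2 qualify.

2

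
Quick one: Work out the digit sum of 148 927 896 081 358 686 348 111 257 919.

150

1+4+8+9+2+7+8+9+6+0+8+1+3+5+8+6+8+6+3+4+8+1+1+1+2+5+7+9+1+9 = 150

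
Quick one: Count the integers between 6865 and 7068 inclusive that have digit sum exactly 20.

9

The integers in [6865, 7068] that have digit sum exactly 20: 6905, 6914, 6923, 6932, 6941, 6950, 7049, 7058, 7067.
9 qualify.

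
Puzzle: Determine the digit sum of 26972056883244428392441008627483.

141

2+6+9+7+2+0+5+6+8+8+3+2+4+4+4+2+8+3+9+2+4+4+1+0+0+8+6+2+7+4+8+3 = 141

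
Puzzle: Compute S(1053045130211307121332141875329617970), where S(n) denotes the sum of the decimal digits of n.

118

1+0+5+3+0+4+5+1+3+0+2+1+1+3+0+7+1+2+1+3+3+2+1+4+1+8+7+5+3+2+9+6+1+7+9+7+0 = 118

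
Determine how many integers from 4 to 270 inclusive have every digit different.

The integers in [4, 270] that have every digit different: 4, 5, 6, 7, 8, 9, …, 269, 270.
208 qualify.

208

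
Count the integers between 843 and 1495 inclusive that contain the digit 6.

128

The integers in [843, 1495] that contain the digit 6: 846, 856, 860, 861, 862, 863, …, 1476, 1486.
128 qualify.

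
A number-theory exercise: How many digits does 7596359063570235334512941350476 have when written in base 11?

7596359063570235334512941350476 in base 11 is 4874839952916A4578155409989AA7, which has 30 digits.

30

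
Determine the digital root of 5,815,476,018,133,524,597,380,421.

3

5+8+1+5+4+7+6+0+1+8+1+3+3+5+2+4+5+9+7+3+8+0+4+2+1 = 102
1+0+2 = 3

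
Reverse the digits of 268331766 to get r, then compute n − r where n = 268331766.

-398802096

Reverse of 268331766 is 667133862.
268331766 − 667133862 = -398802096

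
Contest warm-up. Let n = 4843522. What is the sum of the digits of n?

28

4+8+4+3+5+2+2 = 28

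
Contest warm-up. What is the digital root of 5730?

5+7+3+0 = 15
1+5 = 6

6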